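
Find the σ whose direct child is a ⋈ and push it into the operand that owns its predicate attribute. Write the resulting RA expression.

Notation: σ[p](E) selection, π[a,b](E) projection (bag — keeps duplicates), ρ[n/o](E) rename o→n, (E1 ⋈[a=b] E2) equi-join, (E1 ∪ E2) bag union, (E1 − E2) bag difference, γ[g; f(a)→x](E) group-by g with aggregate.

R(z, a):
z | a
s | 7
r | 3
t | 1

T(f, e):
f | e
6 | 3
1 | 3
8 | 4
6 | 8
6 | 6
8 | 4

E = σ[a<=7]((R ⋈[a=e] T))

σ filters on a, owned by the left side.
E' = (σ[a<=7](R) ⋈[a=e] T)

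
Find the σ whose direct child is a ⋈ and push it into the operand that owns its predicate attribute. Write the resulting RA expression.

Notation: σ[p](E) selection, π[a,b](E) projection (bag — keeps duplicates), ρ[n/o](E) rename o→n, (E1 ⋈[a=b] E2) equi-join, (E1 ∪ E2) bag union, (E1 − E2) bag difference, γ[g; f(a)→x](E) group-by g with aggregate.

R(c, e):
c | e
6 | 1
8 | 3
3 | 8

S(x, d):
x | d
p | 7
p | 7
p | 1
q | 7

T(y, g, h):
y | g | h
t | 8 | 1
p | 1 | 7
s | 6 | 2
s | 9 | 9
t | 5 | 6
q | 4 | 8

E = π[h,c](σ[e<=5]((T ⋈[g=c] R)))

σ filters on e, owned by the right side.
E' = π[h,c]((T ⋈[g=c] σ[e<=5](R)))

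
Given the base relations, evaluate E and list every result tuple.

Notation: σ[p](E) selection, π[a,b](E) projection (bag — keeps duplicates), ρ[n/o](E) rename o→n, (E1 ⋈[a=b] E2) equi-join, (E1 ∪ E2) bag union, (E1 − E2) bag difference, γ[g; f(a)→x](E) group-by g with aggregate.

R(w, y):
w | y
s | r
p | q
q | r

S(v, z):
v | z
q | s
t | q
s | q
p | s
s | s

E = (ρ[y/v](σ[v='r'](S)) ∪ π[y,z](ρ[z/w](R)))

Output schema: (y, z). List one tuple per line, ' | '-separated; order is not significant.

Stepwise |·|:
  S → 5
  σ[v='r'](S) → 0
  ρ[y/v](σ[v='r'](S)) → 0
  R → 3
  ρ[z/w](R) → 3
  π[y,z](ρ[z/w](R)) → 3
  (ρ[y/v](σ[v='r'](S)) ∪ π[y,z](ρ[z/w](R))) → 3

== RESULT ==
y | z
q | p
r | q
r | s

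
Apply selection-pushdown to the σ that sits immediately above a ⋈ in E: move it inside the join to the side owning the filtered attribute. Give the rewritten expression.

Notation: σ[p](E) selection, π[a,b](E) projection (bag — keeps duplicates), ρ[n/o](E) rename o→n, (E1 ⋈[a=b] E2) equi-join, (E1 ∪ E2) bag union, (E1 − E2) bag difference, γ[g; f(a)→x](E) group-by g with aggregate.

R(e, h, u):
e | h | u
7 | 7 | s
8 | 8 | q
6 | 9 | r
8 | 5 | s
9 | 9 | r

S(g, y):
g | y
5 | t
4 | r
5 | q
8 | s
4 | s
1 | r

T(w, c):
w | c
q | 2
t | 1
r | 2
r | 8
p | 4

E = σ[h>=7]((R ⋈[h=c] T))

σ filters on h, owned by the left side.
E' = (σ[h>=7](R) ⋈[h=c] T)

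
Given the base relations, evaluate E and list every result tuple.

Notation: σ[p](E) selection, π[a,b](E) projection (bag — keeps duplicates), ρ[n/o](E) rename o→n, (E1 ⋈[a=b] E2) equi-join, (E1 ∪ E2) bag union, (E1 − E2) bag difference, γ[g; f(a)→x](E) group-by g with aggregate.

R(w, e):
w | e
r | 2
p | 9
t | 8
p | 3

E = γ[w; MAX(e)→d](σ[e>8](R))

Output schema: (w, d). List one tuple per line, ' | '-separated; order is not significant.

Row counts bottom-up:
  R → 4
  σ[e>8](R) → 1
  γ[w; MAX(e)→d](σ[e>8](R)) → 1

== RESULT ==
w | d
p | 9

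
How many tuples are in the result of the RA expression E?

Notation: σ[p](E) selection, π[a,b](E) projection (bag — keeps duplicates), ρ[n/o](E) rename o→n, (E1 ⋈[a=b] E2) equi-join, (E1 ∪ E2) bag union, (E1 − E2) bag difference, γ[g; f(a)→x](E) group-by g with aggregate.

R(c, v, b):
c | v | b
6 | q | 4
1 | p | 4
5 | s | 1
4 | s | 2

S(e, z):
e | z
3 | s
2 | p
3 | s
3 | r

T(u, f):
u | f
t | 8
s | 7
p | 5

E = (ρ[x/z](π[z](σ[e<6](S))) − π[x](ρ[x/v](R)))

Per-node cardinality:
  S → 4
  σ[e<6](S) → 4
  π[z](σ[e<6](S)) → 4
  ρ[x/z](π[z](σ[e<6](S))) → 4
  R → 4
  ρ[x/v](R) → 4
  π[x](ρ[x/v](R)) → 4
  (ρ[x/z](π[z](σ[e<6](S))) − π[x](ρ[x/v](R))) → 1

|E| = 1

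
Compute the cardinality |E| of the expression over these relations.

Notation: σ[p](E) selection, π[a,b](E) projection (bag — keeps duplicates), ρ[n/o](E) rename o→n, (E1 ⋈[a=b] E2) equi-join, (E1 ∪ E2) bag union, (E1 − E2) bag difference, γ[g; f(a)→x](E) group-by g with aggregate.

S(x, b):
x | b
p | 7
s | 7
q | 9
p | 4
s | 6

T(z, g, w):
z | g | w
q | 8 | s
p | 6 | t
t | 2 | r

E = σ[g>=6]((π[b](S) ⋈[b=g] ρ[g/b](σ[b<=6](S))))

Per-node cardinality:
  S → 5
  π[b](S) → 5
  S → 5
  σ[b<=6](S) → 2
  ρ[g/b](σ[b<=6](S)) → 2
  (π[b](S) ⋈[b=g] ρ[g/b](σ[b<=6](S))) → 2
  σ[g>=6]((π[b](S) ⋈[b=g] ρ[g/b](σ[b<=6](S)))) → 1

|E| = 1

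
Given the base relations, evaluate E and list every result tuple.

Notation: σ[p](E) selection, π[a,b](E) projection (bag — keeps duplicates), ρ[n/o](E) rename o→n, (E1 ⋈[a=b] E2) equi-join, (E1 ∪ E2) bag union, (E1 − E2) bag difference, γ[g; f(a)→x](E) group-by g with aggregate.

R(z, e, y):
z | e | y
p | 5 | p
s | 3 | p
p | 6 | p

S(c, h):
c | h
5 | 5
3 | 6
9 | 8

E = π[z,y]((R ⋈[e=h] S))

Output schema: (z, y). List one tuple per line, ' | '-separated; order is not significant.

Stepwise |·|:
  R → 3
  S → 3
  (R ⋈[e=h] S) → 2
  π[z,y]((R ⋈[e=h] S)) → 2

== RESULT ==
z | y
p | p
p | p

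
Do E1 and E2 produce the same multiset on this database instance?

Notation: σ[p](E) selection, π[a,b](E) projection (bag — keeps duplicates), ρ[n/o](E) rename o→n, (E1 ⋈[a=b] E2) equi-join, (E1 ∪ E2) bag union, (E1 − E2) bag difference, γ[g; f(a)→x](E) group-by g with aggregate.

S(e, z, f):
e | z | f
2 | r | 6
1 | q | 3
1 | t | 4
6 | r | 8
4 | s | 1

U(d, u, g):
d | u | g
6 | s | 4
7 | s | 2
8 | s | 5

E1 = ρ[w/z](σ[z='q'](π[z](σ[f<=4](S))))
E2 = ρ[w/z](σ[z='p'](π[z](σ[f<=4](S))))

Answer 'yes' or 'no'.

E1 stepwise |·|:
  S → 5
  σ[f<=4](S) → 3
  π[z](σ[f<=4](S)) → 3
  σ[z='q'](π[z](σ[f<=4](S))) → 1
  ρ[w/z](σ[z='q'](π[z](σ[f<=4](S)))) → 1
E2 stepwise |·|:
  S → 5
  σ[f<=4](S) → 3
  π[z](σ[f<=4](S)) → 3
  σ[z='p'](π[z](σ[f<=4](S))) → 0
  ρ[w/z](σ[z='p'](π[z](σ[f<=4](S)))) → 0

E1 result:
w
q
E2 result:
w
(0 rows)
Witness: ('q',) appears 1× in E1 but 0× in E2.

no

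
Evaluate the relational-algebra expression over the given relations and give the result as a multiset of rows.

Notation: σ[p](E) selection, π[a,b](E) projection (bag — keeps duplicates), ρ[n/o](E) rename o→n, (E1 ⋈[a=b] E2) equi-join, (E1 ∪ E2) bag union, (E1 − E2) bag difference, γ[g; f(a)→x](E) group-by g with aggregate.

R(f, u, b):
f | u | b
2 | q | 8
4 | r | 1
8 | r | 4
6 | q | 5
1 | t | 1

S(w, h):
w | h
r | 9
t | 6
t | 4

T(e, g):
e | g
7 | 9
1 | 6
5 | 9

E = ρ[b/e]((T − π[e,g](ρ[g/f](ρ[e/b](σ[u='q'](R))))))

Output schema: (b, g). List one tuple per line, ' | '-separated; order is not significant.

Row counts bottom-up:
  T → 3
  R → 5
  σ[u='q'](R) → 2
  ρ[e/b](σ[u='q'](R)) → 2
  ρ[g/f](ρ[e/b](σ[u='q'](R))) → 2
  π[e,g](ρ[g/f](ρ[e/b](σ[u='q'](R)))) → 2
  (T − π[e,g](ρ[g/f](ρ[e/b](σ[u='q'](R))))) → 3
  ρ[b/e]((T − π[e,g](ρ[g/f](ρ[e/b](σ[u='q'](R)))))) → 3

== RESULT ==
b | g
1 | 6
5 | 9
7 | 9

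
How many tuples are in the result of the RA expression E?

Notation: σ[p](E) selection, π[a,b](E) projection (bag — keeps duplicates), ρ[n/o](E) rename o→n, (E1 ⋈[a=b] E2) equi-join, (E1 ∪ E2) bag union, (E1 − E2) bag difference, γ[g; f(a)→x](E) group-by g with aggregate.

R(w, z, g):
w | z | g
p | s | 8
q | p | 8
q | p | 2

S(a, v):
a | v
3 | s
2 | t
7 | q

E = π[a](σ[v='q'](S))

Row counts bottom-up:
  S → 3
  σ[v='q'](S) → 1
  π[a](σ[v='q'](S)) → 1

|E| = 1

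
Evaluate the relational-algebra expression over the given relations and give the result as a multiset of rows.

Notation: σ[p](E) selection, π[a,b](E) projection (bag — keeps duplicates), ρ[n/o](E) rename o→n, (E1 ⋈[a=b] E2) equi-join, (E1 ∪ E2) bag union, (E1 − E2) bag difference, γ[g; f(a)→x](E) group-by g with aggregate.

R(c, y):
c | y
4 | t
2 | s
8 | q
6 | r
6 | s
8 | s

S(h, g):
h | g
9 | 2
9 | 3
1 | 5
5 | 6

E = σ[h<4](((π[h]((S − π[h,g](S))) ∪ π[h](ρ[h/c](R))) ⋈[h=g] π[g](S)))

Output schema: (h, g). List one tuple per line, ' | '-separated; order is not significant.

Stepwise |·|:
  S → 4
  S → 4
  π[h,g](S) → 4
  (S − π[h,g](S)) → 0
  π[h]((S − π[h,g](S))) → 0
  R → 6
  ρ[h/c](R) → 6
  π[h](ρ[h/c](R)) → 6
  (π[h]((S − π[h,g](S))) ∪ π[h](ρ[h/c](R))) → 6
  S → 4
  π[g](S) → 4
  ((π[h]((S − π[h,g](S))) ∪ π[h](ρ[h/c](R))) ⋈[h=g] π[g](S)) → 3
  σ[h<4](((π[h]((S − π[h,g](S))) ∪ π[h](ρ[h/c](R))) ⋈[h=g] π[g](S))) → 1

== RESULT ==
h | g
2 | 2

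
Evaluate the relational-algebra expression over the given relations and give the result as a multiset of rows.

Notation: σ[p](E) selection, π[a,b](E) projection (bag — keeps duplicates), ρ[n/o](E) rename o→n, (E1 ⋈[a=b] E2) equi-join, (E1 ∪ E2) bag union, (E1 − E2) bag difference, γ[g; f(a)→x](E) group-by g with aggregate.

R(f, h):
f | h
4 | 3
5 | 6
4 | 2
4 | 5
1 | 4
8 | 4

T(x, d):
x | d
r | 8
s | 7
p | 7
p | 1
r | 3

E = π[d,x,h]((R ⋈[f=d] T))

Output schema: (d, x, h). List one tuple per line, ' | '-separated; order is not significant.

Stepwise |·|:
  R → 6
  T → 5
  (R ⋈[f=d] T) → 2
  π[d,x,h]((R ⋈[f=d] T)) → 2

== RESULT ==
d | x | h
1 | p | 4
8 | r | 4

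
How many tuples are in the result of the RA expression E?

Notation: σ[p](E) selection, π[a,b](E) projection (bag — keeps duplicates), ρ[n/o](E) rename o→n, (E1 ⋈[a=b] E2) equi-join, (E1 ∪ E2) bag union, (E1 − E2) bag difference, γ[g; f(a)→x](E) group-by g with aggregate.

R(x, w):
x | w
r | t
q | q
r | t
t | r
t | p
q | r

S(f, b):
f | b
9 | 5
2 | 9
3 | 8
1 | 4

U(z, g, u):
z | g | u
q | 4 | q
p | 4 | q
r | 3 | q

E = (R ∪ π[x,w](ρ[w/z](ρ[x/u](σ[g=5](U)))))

Stepwise |·|:
  R → 6
  U → 3
  σ[g=5](U) → 0
  ρ[x/u](σ[g=5](U)) → 0
  ρ[w/z](ρ[x/u](σ[g=5](U))) → 0
  π[x,w](ρ[w/z](ρ[x/u](σ[g=5](U)))) → 0
  (R ∪ π[x,w](ρ[w/z](ρ[x/u](σ[g=5](U))))) → 6

|E| = 6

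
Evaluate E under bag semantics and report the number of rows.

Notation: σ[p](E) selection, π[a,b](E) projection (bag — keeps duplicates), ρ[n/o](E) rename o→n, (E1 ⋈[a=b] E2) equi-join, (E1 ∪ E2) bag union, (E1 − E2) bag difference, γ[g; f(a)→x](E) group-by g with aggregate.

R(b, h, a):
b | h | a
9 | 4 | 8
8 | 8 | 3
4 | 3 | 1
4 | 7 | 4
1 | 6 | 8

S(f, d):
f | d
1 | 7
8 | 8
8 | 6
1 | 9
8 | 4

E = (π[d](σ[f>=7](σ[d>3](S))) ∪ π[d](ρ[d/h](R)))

Per-node cardinality:
  S → 5
  σ[d>3](S) → 5
  σ[f>=7](σ[d>3](S)) → 3
  π[d](σ[f>=7](σ[d>3](S))) → 3
  R → 5
  ρ[d/h](R) → 5
  π[d](ρ[d/h](R)) → 5
  (π[d](σ[f>=7](σ[d>3](S))) ∪ π[d](ρ[d/h](R))) → 8

|E| = 8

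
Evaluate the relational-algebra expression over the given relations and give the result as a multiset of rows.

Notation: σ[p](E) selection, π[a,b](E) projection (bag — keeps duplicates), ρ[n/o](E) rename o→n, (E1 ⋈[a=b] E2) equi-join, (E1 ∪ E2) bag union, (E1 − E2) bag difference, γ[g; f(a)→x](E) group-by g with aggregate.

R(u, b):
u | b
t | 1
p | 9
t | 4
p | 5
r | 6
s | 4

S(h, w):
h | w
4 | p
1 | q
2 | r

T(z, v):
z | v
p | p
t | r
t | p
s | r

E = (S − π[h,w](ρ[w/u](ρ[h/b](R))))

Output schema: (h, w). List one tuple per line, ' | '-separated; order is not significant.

Row counts bottom-up:
  S → 3
  R → 6
  ρ[h/b](R) → 6
  ρ[w/u](ρ[h/b](R)) → 6
  π[h,w](ρ[w/u](ρ[h/b](R))) → 6
  (S − π[h,w](ρ[w/u](ρ[h/b](R)))) → 3

== RESULT ==
h | w
1 | q
2 | r
4 | p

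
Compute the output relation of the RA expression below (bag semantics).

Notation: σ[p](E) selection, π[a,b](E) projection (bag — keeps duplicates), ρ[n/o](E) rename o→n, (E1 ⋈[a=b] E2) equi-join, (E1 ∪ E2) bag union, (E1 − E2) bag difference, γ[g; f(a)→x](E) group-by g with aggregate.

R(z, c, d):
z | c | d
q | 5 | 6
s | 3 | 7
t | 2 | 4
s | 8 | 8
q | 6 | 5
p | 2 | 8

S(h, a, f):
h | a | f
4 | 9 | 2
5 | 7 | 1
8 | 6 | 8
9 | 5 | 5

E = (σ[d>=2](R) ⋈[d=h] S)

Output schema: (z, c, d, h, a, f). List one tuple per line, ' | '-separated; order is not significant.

Subexpression sizes:
  R → 6
  σ[d>=2](R) → 6
  S → 4
  (σ[d>=2](R) ⋈[d=h] S) → 4

== RESULT ==
z | c | d | h | a | f
p | 2 | 8 | 8 | 6 | 8
q | 6 | 5 | 5 | 7 | 1
s | 8 | 8 | 8 | 6 | 8
t | 2 | 4 | 4 | 9 | 2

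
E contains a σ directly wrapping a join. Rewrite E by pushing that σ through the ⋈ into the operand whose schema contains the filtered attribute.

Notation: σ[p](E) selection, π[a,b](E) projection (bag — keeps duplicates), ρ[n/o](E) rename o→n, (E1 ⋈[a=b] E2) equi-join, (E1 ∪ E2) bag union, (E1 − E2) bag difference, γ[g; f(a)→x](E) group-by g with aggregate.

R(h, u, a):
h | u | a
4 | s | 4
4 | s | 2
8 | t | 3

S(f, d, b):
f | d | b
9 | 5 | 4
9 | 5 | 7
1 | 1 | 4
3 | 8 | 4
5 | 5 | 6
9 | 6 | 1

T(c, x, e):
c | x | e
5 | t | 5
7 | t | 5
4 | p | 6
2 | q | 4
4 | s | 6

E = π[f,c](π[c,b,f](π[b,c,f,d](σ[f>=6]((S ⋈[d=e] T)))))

σ filters on f, owned by the left side.
E' = π[f,c](π[c,b,f](π[b,c,f,d]((σ[f>=6](S) ⋈[d=e] T))))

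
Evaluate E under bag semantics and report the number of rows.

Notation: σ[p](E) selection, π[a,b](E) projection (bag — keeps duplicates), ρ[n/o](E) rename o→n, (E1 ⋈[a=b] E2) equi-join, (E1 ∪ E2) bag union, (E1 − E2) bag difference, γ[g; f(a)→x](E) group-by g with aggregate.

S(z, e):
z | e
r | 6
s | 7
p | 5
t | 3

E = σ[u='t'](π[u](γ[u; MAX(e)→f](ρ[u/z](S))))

Row counts bottom-up:
  S → 4
  ρ[u/z](S) → 4
  γ[u; MAX(e)→f](ρ[u/z](S)) → 4
  π[u](γ[u; MAX(e)→f](ρ[u/z](S))) → 4
  σ[u='t'](π[u](γ[u; MAX(e)→f](ρ[u/z](S)))) → 1

|E| = 1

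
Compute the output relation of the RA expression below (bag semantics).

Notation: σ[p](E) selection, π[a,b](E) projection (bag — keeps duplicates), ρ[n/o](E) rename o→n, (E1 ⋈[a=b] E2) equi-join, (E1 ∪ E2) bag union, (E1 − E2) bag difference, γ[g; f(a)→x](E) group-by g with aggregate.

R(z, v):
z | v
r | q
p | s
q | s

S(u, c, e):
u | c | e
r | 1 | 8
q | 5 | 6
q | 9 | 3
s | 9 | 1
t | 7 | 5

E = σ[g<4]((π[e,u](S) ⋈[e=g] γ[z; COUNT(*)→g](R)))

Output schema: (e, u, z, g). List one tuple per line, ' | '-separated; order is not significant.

Row counts bottom-up:
  S → 5
  π[e,u](S) → 5
  R → 3
  γ[z; COUNT(*)→g](R) → 3
  (π[e,u](S) ⋈[e=g] γ[z; COUNT(*)→g](R)) → 3
  σ[g<4]((π[e,u](S) ⋈[e=g] γ[z; COUNT(*)→g](R))) → 3

== RESULT ==
e | u | z | g
1 | s | p | 1
1 | s | q | 1
1 | s | r | 1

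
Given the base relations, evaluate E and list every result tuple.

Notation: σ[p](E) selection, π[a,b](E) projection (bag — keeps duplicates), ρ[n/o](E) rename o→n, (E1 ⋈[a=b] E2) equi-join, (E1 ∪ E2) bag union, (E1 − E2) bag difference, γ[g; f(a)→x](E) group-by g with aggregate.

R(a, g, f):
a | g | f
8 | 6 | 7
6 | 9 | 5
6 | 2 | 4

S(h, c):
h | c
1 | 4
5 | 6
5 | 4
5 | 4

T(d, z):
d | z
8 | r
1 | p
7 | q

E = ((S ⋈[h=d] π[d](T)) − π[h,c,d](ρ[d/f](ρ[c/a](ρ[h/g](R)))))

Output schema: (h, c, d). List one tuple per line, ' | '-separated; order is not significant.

Subexpression sizes:
  S → 4
  T → 3
  π[d](T) → 3
  (S ⋈[h=d] π[d](T)) → 1
  R → 3
  ρ[h/g](R) → 3
  ρ[c/a](ρ[h/g](R)) → 3
  ρ[d/f](ρ[c/a](ρ[h/g](R))) → 3
  π[h,c,d](ρ[d/f](ρ[c/a](ρ[h/g](R)))) → 3
  ((S ⋈[h=d] π[d](T)) − π[h,c,d](ρ[d/f](ρ[c/a](ρ[h/g](R))))) → 1

== RESULT ==
h | c | d
1 | 4 | 1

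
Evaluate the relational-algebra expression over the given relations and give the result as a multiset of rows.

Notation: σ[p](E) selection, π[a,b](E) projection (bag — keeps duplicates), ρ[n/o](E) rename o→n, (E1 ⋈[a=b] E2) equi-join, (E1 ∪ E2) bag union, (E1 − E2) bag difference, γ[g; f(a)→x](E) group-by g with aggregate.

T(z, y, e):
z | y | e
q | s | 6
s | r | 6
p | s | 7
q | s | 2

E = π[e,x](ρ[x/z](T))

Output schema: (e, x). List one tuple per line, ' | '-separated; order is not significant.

Row counts bottom-up:
  T → 4
  ρ[x/z](T) → 4
  π[e,x](ρ[x/z](T)) → 4

== RESULT ==
e | x
2 | q
6 | q
6 | s
7 | p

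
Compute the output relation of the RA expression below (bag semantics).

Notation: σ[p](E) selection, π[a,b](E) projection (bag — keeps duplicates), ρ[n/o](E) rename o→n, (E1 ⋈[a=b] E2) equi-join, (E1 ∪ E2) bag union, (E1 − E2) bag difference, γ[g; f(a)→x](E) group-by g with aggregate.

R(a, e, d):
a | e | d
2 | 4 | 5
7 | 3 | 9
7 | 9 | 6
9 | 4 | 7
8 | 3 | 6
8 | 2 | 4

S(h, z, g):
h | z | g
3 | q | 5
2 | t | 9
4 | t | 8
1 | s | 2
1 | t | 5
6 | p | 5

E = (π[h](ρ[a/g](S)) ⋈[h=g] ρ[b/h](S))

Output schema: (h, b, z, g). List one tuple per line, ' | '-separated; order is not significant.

Stepwise |·|:
  S → 6
  ρ[a/g](S) → 6
  π[h](ρ[a/g](S)) → 6
  S → 6
  ρ[b/h](S) → 6
  (π[h](ρ[a/g](S)) ⋈[h=g] ρ[b/h](S)) → 1

== RESULT ==
h | b | z | g
2 | 1 | s | 2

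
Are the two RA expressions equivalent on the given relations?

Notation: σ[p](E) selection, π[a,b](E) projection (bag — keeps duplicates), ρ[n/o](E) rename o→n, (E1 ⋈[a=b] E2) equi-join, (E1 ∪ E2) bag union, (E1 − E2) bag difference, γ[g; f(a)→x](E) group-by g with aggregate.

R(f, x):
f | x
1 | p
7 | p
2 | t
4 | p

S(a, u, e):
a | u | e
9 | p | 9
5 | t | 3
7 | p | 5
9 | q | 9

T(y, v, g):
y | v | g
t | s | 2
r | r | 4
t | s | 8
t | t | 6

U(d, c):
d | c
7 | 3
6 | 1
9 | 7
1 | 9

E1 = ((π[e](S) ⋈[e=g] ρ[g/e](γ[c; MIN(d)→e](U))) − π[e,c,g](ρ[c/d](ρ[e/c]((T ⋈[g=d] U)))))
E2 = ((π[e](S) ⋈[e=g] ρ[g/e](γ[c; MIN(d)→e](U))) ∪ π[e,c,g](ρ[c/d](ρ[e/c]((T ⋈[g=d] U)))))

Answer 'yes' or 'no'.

E1 subexpression sizes:
  S → 4
  π[e](S) → 4
  U → 4
  γ[c; MIN(d)→e](U) → 4
  ρ[g/e](γ[c; MIN(d)→e](U)) → 4
  (π[e](S) ⋈[e=g] ρ[g/e](γ[c; MIN(d)→e](U))) → 2
  T → 4
  U → 4
  (T ⋈[g=d] U) → 1
  ρ[e/c]((T ⋈[g=d] U)) → 1
  ρ[c/d](ρ[e/c]((T ⋈[g=d] U))) → 1
  π[e,c,g](ρ[c/d](ρ[e/c]((T ⋈[g=d] U)))) → 1
  ((π[e](S) ⋈[e=g] ρ[g/e](γ[c; MIN(d)→e](U))) − π[e,c,g](ρ[c/d](ρ[e/c]((T ⋈[g=d] U))))) → 2
E2 subexpression sizes:
  S → 4
  π[e](S) → 4
  U → 4
  γ[c; MIN(d)→e](U) → 4
  ρ[g/e](γ[c; MIN(d)→e](U)) → 4
  (π[e](S) ⋈[e=g] ρ[g/e](γ[c; MIN(d)→e](U))) → 2
  T → 4
  U → 4
  (T ⋈[g=d] U) → 1
  ρ[e/c]((T ⋈[g=d] U)) → 1
  ρ[c/d](ρ[e/c]((T ⋈[g=d] U))) → 1
  π[e,c,g](ρ[c/d](ρ[e/c]((T ⋈[g=d] U)))) → 1
  ((π[e](S) ⋈[e=g] ρ[g/e](γ[c; MIN(d)→e](U))) ∪ π[e,c,g](ρ[c/d](ρ[e/c]((T ⋈[g=d] U))))) → 3

E1 result:
e | c | g
9 | 7 | 9
9 | 7 | 9
E2 result:
e | c | g
1 | 6 | 6
9 | 7 | 9
9 | 7 | 9
Witness: (1, 6, 6) appears 0× in E1 but 1× in E2.

no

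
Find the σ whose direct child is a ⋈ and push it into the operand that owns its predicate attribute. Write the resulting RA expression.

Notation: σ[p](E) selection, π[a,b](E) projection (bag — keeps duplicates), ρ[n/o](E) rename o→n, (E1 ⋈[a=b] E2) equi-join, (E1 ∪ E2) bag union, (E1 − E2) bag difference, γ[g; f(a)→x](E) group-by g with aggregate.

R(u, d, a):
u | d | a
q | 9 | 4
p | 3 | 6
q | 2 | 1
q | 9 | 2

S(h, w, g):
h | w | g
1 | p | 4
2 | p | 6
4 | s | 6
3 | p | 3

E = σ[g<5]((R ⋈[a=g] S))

σ filters on g, owned by the right side.
E' = (R ⋈[a=g] σ[g<5](S))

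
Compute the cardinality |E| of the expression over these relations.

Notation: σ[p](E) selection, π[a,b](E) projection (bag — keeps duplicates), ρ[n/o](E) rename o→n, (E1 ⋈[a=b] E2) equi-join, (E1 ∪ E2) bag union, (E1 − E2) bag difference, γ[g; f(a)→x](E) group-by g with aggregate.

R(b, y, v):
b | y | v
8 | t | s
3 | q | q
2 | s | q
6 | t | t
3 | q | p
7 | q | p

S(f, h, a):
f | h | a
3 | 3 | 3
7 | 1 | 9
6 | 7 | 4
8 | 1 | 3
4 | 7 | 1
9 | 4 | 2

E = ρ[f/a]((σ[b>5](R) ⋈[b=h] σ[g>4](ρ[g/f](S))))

Per-node cardinality:
  R → 6
  σ[b>5](R) → 3
  S → 6
  ρ[g/f](S) → 6
  σ[g>4](ρ[g/f](S)) → 4
  (σ[b>5](R) ⋈[b=h] σ[g>4](ρ[g/f](S))) → 1
  ρ[f/a]((σ[b>5](R) ⋈[b=h] σ[g>4](ρ[g/f](S)))) → 1

|E| = 1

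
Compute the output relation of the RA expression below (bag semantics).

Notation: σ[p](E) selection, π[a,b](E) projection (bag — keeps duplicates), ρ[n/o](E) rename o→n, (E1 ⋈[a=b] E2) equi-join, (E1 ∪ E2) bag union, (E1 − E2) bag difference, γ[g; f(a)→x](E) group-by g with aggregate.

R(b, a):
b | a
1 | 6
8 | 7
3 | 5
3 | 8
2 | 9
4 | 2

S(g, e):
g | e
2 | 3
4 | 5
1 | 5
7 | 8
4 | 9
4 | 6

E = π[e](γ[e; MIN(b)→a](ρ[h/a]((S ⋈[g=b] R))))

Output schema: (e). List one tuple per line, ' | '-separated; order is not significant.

Subexpression sizes:
  S → 6
  R → 6
  (S ⋈[g=b] R) → 5
  ρ[h/a]((S ⋈[g=b] R)) → 5
  γ[e; MIN(b)→a](ρ[h/a]((S ⋈[g=b] R))) → 4
  π[e](γ[e; MIN(b)→a](ρ[h/a]((S ⋈[g=b] R)))) → 4

== RESULT ==
e
3
5
6
9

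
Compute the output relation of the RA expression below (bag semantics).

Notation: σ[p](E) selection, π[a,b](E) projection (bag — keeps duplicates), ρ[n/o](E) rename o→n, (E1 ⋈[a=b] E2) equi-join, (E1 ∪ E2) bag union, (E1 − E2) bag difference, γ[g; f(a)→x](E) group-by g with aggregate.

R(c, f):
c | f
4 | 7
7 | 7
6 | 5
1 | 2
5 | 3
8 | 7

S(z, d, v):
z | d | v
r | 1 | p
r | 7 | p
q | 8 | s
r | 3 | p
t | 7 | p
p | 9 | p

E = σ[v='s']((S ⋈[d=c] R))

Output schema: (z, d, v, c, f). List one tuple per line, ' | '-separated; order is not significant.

Stepwise |·|:
  S → 6
  R → 6
  (S ⋈[d=c] R) → 4
  σ[v='s']((S ⋈[d=c] R)) → 1

== RESULT ==
z | d | v | c | f
q | 8 | s | 8 | 7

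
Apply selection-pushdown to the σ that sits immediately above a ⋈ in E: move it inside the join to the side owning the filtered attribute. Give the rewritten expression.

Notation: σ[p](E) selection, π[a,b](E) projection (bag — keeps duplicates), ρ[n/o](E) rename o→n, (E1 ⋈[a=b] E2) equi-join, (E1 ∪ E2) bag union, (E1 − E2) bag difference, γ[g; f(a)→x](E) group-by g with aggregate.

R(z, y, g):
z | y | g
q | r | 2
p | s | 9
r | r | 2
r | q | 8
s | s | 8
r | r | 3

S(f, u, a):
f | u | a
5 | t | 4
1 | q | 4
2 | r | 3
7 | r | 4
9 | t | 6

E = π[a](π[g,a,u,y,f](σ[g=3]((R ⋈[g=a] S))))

σ filters on g, owned by the left side.
E' = π[a](π[g,a,u,y,f]((σ[g=3](R) ⋈[g=a] S)))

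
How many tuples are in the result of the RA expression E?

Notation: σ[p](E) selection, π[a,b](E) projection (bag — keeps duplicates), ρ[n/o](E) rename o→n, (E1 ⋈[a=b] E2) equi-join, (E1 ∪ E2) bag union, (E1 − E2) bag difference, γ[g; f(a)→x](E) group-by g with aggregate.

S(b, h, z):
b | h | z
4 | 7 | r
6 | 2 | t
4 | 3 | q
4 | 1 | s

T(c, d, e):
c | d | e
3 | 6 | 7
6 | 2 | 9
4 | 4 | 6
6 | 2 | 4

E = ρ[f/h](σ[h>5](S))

Stepwise |·|:
  S → 4
  σ[h>5](S) → 1
  ρ[f/h](σ[h>5](S)) → 1

|E| = 1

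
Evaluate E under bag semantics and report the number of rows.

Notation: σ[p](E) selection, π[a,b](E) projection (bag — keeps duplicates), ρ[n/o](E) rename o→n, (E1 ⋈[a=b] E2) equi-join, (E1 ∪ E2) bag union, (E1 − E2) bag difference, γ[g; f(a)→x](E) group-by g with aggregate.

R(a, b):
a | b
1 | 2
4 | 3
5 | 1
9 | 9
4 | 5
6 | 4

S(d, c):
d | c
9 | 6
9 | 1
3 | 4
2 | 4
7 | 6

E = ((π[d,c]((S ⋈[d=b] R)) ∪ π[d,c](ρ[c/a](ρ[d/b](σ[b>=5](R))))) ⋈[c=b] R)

Stepwise |·|:
  S → 5
  R → 6
  (S ⋈[d=b] R) → 4
  π[d,c]((S ⋈[d=b] R)) → 4
  R → 6
  σ[b>=5](R) → 2
  ρ[d/b](σ[b>=5](R)) → 2
  ρ[c/a](ρ[d/b](σ[b>=5](R))) → 2
  π[d,c](ρ[c/a](ρ[d/b](σ[b>=5](R)))) → 2
  (π[d,c]((S ⋈[d=b] R)) ∪ π[d,c](ρ[c/a](ρ[d/b](σ[b>=5](R))))) → 6
  R → 6
  ((π[d,c]((S ⋈[d=b] R)) ∪ π[d,c](ρ[c/a](ρ[d/b](σ[b>=5](R))))) ⋈[c=b] R) → 5

|E| = 5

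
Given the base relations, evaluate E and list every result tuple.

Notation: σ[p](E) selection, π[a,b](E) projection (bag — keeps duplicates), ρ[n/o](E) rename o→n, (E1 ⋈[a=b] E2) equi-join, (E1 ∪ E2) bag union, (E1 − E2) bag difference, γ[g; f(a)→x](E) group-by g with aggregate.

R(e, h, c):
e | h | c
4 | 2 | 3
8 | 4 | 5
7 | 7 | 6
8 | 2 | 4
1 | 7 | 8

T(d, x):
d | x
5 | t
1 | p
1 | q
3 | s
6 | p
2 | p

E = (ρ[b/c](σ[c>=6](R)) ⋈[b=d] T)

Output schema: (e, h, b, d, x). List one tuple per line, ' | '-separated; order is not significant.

Stepwise |·|:
  R → 5
  σ[c>=6](R) → 2
  ρ[b/c](σ[c>=6](R)) → 2
  T → 6
  (ρ[b/c](σ[c>=6](R)) ⋈[b=d] T) → 1

== RESULT ==
e | h | b | d | x
7 | 7 | 6 | 6 | p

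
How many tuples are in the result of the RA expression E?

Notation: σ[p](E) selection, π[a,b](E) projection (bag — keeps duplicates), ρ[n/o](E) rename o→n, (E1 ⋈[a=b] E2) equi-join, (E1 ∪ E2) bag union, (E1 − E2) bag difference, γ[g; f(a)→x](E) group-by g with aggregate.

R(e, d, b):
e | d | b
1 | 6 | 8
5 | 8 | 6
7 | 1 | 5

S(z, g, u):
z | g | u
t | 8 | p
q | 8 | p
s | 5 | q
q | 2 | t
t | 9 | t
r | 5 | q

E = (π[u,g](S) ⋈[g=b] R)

Subexpression sizes:
  S → 6
  π[u,g](S) → 6
  R → 3
  (π[u,g](S) ⋈[g=b] R) → 4

|E| = 4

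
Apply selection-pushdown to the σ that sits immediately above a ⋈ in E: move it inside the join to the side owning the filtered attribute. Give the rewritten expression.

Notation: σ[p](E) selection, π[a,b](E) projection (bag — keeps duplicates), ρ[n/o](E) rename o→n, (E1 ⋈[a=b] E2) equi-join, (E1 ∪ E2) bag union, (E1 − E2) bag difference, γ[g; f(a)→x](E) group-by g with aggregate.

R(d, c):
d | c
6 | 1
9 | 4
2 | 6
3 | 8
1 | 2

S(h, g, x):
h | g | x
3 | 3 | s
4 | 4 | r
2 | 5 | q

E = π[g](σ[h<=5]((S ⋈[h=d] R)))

σ filters on h, owned by the left side.
E' = π[g]((σ[h<=5](S) ⋈[h=d] R))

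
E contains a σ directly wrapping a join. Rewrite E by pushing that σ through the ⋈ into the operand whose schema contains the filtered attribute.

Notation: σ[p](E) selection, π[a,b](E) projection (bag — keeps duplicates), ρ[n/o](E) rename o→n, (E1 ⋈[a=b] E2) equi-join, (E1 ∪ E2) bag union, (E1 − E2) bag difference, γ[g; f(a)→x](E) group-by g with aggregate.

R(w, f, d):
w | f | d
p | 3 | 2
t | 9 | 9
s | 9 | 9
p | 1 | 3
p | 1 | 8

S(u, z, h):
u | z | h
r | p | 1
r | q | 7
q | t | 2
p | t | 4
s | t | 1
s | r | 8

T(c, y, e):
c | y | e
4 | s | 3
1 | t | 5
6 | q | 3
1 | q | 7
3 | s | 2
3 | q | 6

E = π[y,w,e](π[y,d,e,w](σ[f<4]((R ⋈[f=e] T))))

σ filters on f, owned by the left side.
E' = π[y,w,e](π[y,d,e,w]((σ[f<4](R) ⋈[f=e] T)))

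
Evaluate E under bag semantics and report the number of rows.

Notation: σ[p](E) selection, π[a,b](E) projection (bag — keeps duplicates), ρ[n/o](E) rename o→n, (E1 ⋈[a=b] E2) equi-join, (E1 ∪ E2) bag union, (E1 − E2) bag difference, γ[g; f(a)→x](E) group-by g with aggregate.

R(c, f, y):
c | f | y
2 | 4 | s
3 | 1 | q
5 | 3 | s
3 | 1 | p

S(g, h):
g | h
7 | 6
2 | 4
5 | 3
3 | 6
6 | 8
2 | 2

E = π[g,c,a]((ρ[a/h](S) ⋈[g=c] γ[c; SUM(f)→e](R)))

Row counts bottom-up:
  S → 6
  ρ[a/h](S) → 6
  R → 4
  γ[c; SUM(f)→e](R) → 3
  (ρ[a/h](S) ⋈[g=c] γ[c; SUM(f)→e](R)) → 4
  π[g,c,a]((ρ[a/h](S) ⋈[g=c] γ[c; SUM(f)→e](R))) → 4

|E| = 4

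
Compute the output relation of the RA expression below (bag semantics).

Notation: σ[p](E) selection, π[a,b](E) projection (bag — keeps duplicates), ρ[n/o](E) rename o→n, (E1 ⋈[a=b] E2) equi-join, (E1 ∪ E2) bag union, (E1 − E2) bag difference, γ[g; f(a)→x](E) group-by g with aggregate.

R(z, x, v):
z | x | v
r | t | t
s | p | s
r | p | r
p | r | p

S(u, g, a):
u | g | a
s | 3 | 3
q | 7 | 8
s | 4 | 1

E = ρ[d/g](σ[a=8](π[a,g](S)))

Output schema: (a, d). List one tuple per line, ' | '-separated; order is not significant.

Stepwise |·|:
  S → 3
  π[a,g](S) → 3
  σ[a=8](π[a,g](S)) → 1
  ρ[d/g](σ[a=8](π[a,g](S))) → 1

== RESULT ==
a | d
8 | 7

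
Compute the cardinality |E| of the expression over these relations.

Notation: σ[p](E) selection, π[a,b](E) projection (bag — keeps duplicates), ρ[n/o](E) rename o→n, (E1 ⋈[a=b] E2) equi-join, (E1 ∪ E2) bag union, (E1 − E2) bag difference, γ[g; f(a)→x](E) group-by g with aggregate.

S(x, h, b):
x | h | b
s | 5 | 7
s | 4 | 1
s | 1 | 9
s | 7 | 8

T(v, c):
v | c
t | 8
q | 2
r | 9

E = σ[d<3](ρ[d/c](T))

Subexpression sizes:
  T → 3
  ρ[d/c](T) → 3
  σ[d<3](ρ[d/c](T)) → 1

|E| = 1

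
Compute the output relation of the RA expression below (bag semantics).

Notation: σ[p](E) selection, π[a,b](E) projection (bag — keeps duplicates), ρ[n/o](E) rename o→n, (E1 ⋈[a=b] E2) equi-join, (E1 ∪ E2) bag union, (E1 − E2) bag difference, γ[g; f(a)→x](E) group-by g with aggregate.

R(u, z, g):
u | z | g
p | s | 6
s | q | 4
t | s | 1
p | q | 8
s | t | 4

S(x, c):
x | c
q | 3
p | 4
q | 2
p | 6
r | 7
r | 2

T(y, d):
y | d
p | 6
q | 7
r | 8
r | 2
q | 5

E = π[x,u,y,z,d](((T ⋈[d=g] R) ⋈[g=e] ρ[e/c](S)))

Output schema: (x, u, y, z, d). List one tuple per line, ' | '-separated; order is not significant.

Row counts bottom-up:
  T → 5
  R → 5
  (T ⋈[d=g] R) → 2
  S → 6
  ρ[e/c](S) → 6
  ((T ⋈[d=g] R) ⋈[g=e] ρ[e/c](S)) → 1
  π[x,u,y,z,d](((T ⋈[d=g] R) ⋈[g=e] ρ[e/c](S))) → 1

== RESULT ==
x | u | y | z | d
p | p | p | s | 6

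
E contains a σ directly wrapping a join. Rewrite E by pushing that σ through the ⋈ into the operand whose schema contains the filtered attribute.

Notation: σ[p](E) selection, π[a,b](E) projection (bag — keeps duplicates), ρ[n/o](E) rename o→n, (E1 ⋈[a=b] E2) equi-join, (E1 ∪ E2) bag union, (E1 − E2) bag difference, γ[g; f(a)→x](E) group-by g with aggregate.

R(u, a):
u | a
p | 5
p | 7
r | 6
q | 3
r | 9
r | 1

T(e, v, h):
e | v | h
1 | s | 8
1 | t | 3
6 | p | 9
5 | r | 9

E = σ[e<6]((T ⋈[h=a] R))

σ filters on e, owned by the left side.
E' = (σ[e<6](T) ⋈[h=a] R)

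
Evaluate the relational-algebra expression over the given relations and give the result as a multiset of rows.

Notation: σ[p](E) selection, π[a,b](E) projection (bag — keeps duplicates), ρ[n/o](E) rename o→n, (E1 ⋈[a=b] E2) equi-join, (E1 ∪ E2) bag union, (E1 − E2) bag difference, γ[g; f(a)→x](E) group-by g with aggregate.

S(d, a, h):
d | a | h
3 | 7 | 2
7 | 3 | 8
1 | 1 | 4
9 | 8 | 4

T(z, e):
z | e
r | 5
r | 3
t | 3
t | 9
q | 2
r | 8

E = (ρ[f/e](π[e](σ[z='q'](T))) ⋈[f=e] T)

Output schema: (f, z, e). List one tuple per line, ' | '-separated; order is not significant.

Stepwise |·|:
  T → 6
  σ[z='q'](T) → 1
  π[e](σ[z='q'](T)) → 1
  ρ[f/e](π[e](σ[z='q'](T))) → 1
  T → 6
  (ρ[f/e](π[e](σ[z='q'](T))) ⋈[f=e] T) → 1

== RESULT ==
f | z | e
2 | q | 2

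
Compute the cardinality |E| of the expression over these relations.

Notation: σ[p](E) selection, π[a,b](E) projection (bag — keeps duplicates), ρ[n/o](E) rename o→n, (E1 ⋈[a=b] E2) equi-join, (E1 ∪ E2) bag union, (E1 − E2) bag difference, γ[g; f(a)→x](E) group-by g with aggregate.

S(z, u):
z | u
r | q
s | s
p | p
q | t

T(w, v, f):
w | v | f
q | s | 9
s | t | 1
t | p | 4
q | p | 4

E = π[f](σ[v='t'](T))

Stepwise |·|:
  T → 4
  σ[v='t'](T) → 1
  π[f](σ[v='t'](T)) → 1

|E| = 1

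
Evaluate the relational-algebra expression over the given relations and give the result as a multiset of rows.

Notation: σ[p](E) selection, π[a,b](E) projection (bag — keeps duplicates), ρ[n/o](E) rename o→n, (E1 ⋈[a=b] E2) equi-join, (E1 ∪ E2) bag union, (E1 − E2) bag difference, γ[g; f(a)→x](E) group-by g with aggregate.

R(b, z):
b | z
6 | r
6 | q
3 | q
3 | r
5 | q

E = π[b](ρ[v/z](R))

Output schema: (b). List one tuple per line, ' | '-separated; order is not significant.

Per-node cardinality:
  R → 5
  ρ[v/z](R) → 5
  π[b](ρ[v/z](R)) → 5

== RESULT ==
b
3
3
5
6
6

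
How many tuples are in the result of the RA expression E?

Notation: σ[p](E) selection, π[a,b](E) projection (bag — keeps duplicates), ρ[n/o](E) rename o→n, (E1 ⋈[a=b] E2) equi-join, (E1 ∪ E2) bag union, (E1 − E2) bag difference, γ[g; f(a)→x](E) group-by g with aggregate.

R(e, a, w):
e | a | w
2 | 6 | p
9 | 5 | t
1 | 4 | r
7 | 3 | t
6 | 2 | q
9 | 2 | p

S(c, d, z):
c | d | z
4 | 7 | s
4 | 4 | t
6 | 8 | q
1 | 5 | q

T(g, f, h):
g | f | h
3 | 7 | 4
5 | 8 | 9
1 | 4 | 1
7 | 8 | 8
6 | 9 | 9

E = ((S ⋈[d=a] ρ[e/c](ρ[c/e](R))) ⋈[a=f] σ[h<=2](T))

Per-node cardinality:
  S → 4
  R → 6
  ρ[c/e](R) → 6
  ρ[e/c](ρ[c/e](R)) → 6
  (S ⋈[d=a] ρ[e/c](ρ[c/e](R))) → 2
  T → 5
  σ[h<=2](T) → 1
  ((S ⋈[d=a] ρ[e/c](ρ[c/e](R))) ⋈[a=f] σ[h<=2](T)) → 1

|E| = 1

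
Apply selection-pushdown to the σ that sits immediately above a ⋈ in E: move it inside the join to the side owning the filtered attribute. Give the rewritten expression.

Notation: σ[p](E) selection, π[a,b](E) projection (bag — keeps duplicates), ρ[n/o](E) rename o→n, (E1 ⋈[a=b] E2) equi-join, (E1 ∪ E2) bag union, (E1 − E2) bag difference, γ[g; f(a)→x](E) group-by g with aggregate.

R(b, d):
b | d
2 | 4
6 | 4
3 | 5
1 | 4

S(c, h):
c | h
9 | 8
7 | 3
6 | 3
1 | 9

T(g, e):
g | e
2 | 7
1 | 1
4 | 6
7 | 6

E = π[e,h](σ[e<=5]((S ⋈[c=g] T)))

σ filters on e, owned by the right side.
E' = π[e,h]((S ⋈[c=g] σ[e<=5](T)))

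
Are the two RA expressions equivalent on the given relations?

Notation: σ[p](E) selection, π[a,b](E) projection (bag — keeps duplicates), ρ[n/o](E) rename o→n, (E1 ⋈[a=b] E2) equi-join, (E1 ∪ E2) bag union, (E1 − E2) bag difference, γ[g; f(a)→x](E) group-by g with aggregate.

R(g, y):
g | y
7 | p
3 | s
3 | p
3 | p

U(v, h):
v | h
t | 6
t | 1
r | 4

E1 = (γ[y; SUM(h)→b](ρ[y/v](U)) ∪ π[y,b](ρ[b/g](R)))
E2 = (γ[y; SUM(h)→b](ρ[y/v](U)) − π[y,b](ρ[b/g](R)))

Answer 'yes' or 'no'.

E1 stepwise |·|:
  U → 3
  ρ[y/v](U) → 3
  γ[y; SUM(h)→b](ρ[y/v](U)) → 2
  R → 4
  ρ[b/g](R) → 4
  π[y,b](ρ[b/g](R)) → 4
  (γ[y; SUM(h)→b](ρ[y/v](U)) ∪ π[y,b](ρ[b/g](R))) → 6
E2 stepwise |·|:
  U → 3
  ρ[y/v](U) → 3
  γ[y; SUM(h)→b](ρ[y/v](U)) → 2
  R → 4
  ρ[b/g](R) → 4
  π[y,b](ρ[b/g](R)) → 4
  (γ[y; SUM(h)→b](ρ[y/v](U)) − π[y,b](ρ[b/g](R))) → 2

E1 result:
y | b
p | 3
p | 3
p | 7
r | 4
s | 3
t | 7
E2 result:
y | b
r | 4
t | 7
Witness: ('p', 3) appears 2× in E1 but 0× in E2.

no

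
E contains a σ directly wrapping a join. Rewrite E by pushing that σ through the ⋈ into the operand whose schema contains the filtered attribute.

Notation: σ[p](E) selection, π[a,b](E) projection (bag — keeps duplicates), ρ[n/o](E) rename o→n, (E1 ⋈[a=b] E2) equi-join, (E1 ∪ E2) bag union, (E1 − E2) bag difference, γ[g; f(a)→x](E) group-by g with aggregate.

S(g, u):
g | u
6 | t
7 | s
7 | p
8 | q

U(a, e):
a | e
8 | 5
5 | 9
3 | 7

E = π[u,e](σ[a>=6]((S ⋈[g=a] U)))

σ filters on a, owned by the right side.
E' = π[u,e]((S ⋈[g=a] σ[a>=6](U)))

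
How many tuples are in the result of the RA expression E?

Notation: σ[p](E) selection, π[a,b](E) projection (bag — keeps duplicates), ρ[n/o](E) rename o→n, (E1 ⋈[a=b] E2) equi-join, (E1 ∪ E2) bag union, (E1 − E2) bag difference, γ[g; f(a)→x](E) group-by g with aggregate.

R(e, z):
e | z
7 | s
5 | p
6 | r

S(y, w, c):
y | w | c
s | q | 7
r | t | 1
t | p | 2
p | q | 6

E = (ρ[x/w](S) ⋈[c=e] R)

Row counts bottom-up:
  S → 4
  ρ[x/w](S) → 4
  R → 3
  (ρ[x/w](S) ⋈[c=e] R) → 2

|E| = 2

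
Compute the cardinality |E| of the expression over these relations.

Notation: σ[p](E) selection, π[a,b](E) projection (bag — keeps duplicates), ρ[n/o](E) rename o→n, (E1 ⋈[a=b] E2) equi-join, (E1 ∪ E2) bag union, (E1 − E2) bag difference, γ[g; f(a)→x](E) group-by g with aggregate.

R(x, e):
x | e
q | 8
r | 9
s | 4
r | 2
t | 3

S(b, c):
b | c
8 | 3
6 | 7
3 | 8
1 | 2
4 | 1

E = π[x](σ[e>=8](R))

Stepwise |·|:
  R → 5
  σ[e>=8](R) → 2
  π[x](σ[e>=8](R)) → 2

|E| = 2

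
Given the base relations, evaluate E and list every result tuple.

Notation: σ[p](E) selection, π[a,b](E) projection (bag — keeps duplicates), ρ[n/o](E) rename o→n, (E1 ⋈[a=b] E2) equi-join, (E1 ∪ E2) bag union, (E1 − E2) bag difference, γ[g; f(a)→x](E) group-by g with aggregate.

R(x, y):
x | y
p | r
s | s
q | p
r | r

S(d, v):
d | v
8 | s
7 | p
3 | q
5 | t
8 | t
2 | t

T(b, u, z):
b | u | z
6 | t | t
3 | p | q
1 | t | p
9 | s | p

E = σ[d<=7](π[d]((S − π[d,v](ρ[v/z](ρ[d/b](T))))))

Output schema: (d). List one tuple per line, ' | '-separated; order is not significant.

Row counts bottom-up:
  S → 6
  T → 4
  ρ[d/b](T) → 4
  ρ[v/z](ρ[d/b](T)) → 4
  π[d,v](ρ[v/z](ρ[d/b](T))) → 4
  (S − π[d,v](ρ[v/z](ρ[d/b](T)))) → 5
  π[d]((S − π[d,v](ρ[v/z](ρ[d/b](T))))) → 5
  σ[d<=7](π[d]((S − π[d,v](ρ[v/z](ρ[d/b](T)))))) → 3

== RESULT ==
d
2
5
7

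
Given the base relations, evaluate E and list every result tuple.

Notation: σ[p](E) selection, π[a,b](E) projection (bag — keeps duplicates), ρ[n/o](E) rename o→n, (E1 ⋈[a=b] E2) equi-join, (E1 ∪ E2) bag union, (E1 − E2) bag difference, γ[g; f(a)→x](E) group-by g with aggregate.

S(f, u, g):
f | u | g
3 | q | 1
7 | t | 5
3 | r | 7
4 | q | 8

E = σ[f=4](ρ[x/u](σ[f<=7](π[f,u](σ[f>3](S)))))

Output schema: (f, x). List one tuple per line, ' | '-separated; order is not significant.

Subexpression sizes:
  S → 4
  σ[f>3](S) → 2
  π[f,u](σ[f>3](S)) → 2
  σ[f<=7](π[f,u](σ[f>3](S))) → 2
  ρ[x/u](σ[f<=7](π[f,u](σ[f>3](S)))) → 2
  σ[f=4](ρ[x/u](σ[f<=7](π[f,u](σ[f>3](S))))) → 1

== RESULT ==
f | x
4 | q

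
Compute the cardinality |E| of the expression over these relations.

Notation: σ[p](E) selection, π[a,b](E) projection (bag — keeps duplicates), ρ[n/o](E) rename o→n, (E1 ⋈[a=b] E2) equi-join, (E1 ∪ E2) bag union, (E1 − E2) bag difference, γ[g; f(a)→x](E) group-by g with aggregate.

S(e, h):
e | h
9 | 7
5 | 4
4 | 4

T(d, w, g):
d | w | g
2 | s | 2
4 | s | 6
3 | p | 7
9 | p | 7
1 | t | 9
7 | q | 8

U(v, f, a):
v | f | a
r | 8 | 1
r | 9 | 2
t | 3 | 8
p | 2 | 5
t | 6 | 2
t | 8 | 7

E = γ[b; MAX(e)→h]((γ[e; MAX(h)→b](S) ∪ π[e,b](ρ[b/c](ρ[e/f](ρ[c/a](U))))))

Row counts bottom-up:
  S → 3
  γ[e; MAX(h)→b](S) → 3
  U → 6
  ρ[c/a](U) → 6
  ρ[e/f](ρ[c/a](U)) → 6
  ρ[b/c](ρ[e/f](ρ[c/a](U))) → 6
  π[e,b](ρ[b/c](ρ[e/f](ρ[c/a](U)))) → 6
  (γ[e; MAX(h)→b](S) ∪ π[e,b](ρ[b/c](ρ[e/f](ρ[c/a](U))))) → 9
  γ[b; MAX(e)→h]((γ[e; MAX(h)→b](S) ∪ π[e,b](ρ[b/c](ρ[e/f](ρ[c/a](U)))))) → 6

|E| = 6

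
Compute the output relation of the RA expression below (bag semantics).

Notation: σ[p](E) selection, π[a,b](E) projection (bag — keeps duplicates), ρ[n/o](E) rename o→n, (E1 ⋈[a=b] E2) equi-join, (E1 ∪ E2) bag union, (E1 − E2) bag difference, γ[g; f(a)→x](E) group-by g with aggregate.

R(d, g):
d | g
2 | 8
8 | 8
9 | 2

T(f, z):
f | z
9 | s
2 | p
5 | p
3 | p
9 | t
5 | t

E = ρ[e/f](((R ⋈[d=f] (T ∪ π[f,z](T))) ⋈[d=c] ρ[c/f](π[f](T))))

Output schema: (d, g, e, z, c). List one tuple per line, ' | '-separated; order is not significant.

Stepwise |·|:
  R → 3
  T → 6
  T → 6
  π[f,z](T) → 6
  (T ∪ π[f,z](T)) → 12
  (R ⋈[d=f] (T ∪ π[f,z](T))) → 6
  T → 6
  π[f](T) → 6
  ρ[c/f](π[f](T)) → 6
  ((R ⋈[d=f] (T ∪ π[f,z](T))) ⋈[d=c] ρ[c/f](π[f](T))) → 10
  ρ[e/f](((R ⋈[d=f] (T ∪ π[f,z](T))) ⋈[d=c] ρ[c/f](π[f](T)))) → 10

== RESULT ==
d | g | e | z | c
2 | 8 | 2 | p | 2
2 | 8 | 2 | p | 2
9 | 2 | 9 | s | 9
9 | 2 | 9 | s | 9
9 | 2 | 9 | s | 9
9 | 2 | 9 | s | 9
9 | 2 | 9 | t | 9
9 | 2 | 9 | t | 9
9 | 2 | 9 | t | 9
9 | 2 | 9 | t | 9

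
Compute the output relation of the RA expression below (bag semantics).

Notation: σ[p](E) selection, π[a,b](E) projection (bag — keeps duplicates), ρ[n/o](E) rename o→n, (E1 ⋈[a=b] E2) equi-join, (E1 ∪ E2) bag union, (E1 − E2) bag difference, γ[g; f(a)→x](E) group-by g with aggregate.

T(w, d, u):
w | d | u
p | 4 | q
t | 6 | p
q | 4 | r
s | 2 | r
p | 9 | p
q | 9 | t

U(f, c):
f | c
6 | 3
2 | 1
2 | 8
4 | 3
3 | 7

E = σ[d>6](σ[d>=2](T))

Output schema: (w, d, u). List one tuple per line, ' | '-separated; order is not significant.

Stepwise |·|:
  T → 6
  σ[d>=2](T) → 6
  σ[d>6](σ[d>=2](T)) → 2

== RESULT ==
w | d | u
p | 9 | p
q | 9 | t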